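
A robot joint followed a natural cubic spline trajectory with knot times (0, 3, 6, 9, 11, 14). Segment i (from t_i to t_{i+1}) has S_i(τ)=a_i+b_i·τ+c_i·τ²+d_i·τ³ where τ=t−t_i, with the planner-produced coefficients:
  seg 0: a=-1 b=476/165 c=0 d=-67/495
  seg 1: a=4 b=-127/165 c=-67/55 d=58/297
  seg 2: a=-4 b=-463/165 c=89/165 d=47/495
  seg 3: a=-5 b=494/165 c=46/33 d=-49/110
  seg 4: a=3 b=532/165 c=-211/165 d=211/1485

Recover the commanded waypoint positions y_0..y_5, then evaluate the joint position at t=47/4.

y_0=-1 y_1=4 y_2=-4 y_3=-5 y_4=3 y_5=5
S(47/4) = 16751/3520

y_0 = S_0(0) = a_0 = -1
y_1 = S_1(0) = a_1 = 4
y_2 = S_2(0) = a_2 = -4
y_3 = S_3(0) = a_3 = -5
y_4 = S_4(0) = a_4 = 3
y_5 = S_4(3) = 5
t_q=47/4 is in segment 4 (τ=3/4); S_4(τ)=16751/3520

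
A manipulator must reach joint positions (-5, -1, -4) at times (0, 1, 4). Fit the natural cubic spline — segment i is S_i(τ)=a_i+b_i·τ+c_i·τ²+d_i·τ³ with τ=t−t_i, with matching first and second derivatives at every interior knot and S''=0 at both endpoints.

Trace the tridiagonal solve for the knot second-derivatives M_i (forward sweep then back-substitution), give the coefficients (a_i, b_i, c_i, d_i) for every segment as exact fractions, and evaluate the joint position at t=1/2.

Δ: Δ0=4, Δ1=-1
row 1: diag=8, rhs=-30; c'=3/8, d'=-15/4
back: M1=-15/4
M: M0=0, M1=-15/4, M2=0
seg 0: a=-5, c=M0/2=0, d=(M1−M0)/(6·1)=-5/8, b=Δ0−h0·(2M0+M1)/6=37/8
seg 1: a=-1, c=M1/2=-15/8, d=(M2−M1)/(6·3)=5/24, b=Δ1−h1·(2M1+M2)/6=11/4
t_q=1/2 → seg 0, τ=1/2; S=-5+37/8·τ+0·τ²+-5/8·τ³=-177/64

  seg 0: a=-5 b=37/8 c=0 d=-5/8
  seg 1: a=-1 b=11/4 c=-15/8 d=5/24
S(1/2) = -177/64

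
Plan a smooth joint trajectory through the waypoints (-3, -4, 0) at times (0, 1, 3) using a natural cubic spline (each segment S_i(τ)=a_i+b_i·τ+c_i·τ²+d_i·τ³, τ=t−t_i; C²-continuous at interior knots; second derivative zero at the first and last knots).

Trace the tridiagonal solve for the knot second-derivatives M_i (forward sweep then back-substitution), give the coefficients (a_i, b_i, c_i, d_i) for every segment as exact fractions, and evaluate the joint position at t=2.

  seg 0: a=-3 b=-3/2 c=0 d=1/2
  seg 1: a=-4 b=0 c=3/2 d=-1/4
S(2) = -11/4

Δ: Δ0=-1, Δ1=2
row 1: diag=6, rhs=18; c'=1/3, d'=3
back: M1=3
M: M0=0, M1=3, M2=0
seg 0: a=-3, c=M0/2=0, d=(M1−M0)/(6·1)=1/2, b=Δ0−h0·(2M0+M1)/6=-3/2
seg 1: a=-4, c=M1/2=3/2, d=(M2−M1)/(6·2)=-1/4, b=Δ1−h1·(2M1+M2)/6=0
t_q=2 → seg 1, τ=1; S=-4+0·τ+3/2·τ²+-1/4·τ³=-11/4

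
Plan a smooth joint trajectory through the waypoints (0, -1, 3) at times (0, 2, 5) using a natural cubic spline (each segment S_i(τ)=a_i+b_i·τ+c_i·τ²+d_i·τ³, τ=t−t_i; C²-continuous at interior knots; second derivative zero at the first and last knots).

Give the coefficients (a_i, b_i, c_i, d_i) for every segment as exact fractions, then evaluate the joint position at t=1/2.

  seg 0: a=0 b=-13/15 c=0 d=11/120
  seg 1: a=-1 b=7/30 c=11/20 d=-11/180
S(1/2) = -27/64

Δ: Δ0=-1/2, Δ1=4/3
row 1: diag=10, rhs=11; c'=3/10, d'=11/10
back: M1=11/10
M: M0=0, M1=11/10, M2=0
seg 0: a=0, c=M0/2=0, d=(M1−M0)/(6·2)=11/120, b=Δ0−h0·(2M0+M1)/6=-13/15
seg 1: a=-1, c=M1/2=11/20, d=(M2−M1)/(6·3)=-11/180, b=Δ1−h1·(2M1+M2)/6=7/30
t_q=1/2 → seg 0, τ=1/2; S=0+-13/15·τ+0·τ²+11/120·τ³=-27/64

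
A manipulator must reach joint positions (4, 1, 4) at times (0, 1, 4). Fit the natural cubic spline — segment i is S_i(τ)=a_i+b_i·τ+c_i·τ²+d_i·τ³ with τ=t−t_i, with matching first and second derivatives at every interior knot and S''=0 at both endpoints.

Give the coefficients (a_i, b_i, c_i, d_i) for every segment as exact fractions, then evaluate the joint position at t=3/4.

Δ: Δ0=-3, Δ1=1
row 1: diag=8, rhs=24; c'=3/8, d'=3
back: M1=3
M: M0=0, M1=3, M2=0
seg 0: a=4, c=M0/2=0, d=(M1−M0)/(6·1)=1/2, b=Δ0−h0·(2M0+M1)/6=-7/2
seg 1: a=1, c=M1/2=3/2, d=(M2−M1)/(6·3)=-1/6, b=Δ1−h1·(2M1+M2)/6=-2
t_q=3/4 → seg 0, τ=3/4; S=4+-7/2·τ+0·τ²+1/2·τ³=203/128

  seg 0: a=4 b=-7/2 c=0 d=1/2
  seg 1: a=1 b=-2 c=3/2 d=-1/6
S(3/4) = 203/128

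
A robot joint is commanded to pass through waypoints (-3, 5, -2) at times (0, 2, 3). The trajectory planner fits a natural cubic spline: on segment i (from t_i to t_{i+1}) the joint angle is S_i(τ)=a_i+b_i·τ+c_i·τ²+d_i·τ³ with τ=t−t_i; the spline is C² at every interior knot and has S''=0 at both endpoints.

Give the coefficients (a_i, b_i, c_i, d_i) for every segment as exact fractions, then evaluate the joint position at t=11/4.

  seg 0: a=-3 b=23/3 c=0 d=-11/12
  seg 1: a=5 b=-10/3 c=-11/2 d=11/6
S(11/4) = 23/128

Δ: Δ0=4, Δ1=-7
row 1: diag=6, rhs=-66; c'=1/6, d'=-11
back: M1=-11
M: M0=0, M1=-11, M2=0
seg 0: a=-3, c=M0/2=0, d=(M1−M0)/(6·2)=-11/12, b=Δ0−h0·(2M0+M1)/6=23/3
seg 1: a=5, c=M1/2=-11/2, d=(M2−M1)/(6·1)=11/6, b=Δ1−h1·(2M1+M2)/6=-10/3
t_q=11/4 → seg 1, τ=3/4; S=5+-10/3·τ+-11/2·τ²+11/6·τ³=23/128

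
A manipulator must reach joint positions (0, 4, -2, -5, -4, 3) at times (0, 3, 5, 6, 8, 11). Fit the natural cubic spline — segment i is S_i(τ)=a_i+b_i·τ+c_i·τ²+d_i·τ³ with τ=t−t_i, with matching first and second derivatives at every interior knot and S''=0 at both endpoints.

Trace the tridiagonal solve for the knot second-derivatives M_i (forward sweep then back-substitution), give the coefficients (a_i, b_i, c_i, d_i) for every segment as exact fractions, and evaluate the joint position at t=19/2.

Δ: Δ0=4/3, Δ1=-3, Δ2=-3, Δ3=1/2, Δ4=7/3
row 1: diag=10, rhs=-26; c'=1/5, d'=-13/5
row 2: denom=6−2·1/5=28/5; d'=(0−2·-13/5)/(28/5)=13/14
row 3: denom=6−1·5/28=163/28; d'=(21−1·13/14)/(163/28)=562/163
row 4: denom=10−2·56/163=1518/163; d'=(11−2·562/163)/(1518/163)=223/506
back: M4=223/506
back: M3=562/163−56/163·223/506=834/253
back: M2=13/14−5/28·834/253=86/253
back: M1=-13/5−1/5·86/253=-675/253
M: M0=0, M1=-675/253, M2=86/253, M3=834/253, M4=223/506, M5=0
seg 0: a=0, c=M0/2=0, d=(M1−M0)/(6·3)=-75/506, b=Δ0−h0·(2M0+M1)/6=4049/1518
seg 1: a=4, c=M1/2=-675/506, d=(M2−M1)/(6·2)=761/3036, b=Δ1−h1·(2M1+M2)/6=-1013/759
seg 2: a=-2, c=M2/2=43/253, d=(M3−M2)/(6·1)=34/69, b=Δ2−h2·(2M2+M3)/6=-2780/759
seg 3: a=-5, c=M3/2=417/253, d=(M4−M3)/(6·2)=-1445/6072, b=Δ3−h3·(2M3+M4)/6=-1400/759
seg 4: a=-4, c=M4/2=223/1012, d=(M5−M4)/(6·3)=-223/9108, b=Δ4−h4·(2M4+M5)/6=2873/1518
t_q=19/2 → seg 4, τ=3/2; S=-4+2873/1518·τ+223/1012·τ²+-223/9108·τ³=-6055/8096

  seg 0: a=0 b=4049/1518 c=0 d=-75/506
  seg 1: a=4 b=-1013/759 c=-675/506 d=761/3036
  seg 2: a=-2 b=-2780/759 c=43/253 d=34/69
  seg 3: a=-5 b=-1400/759 c=417/253 d=-1445/6072
  seg 4: a=-4 b=2873/1518 c=223/1012 d=-223/9108
S(19/2) = -6055/8096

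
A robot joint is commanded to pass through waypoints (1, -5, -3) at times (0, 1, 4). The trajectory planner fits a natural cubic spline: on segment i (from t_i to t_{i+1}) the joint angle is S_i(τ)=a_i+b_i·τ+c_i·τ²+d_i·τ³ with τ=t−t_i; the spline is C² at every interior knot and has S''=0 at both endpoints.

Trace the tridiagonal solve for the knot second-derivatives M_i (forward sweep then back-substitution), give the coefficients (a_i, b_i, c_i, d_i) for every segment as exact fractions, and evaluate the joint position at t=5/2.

  seg 0: a=1 b=-41/6 c=0 d=5/6
  seg 1: a=-5 b=-13/3 c=5/2 d=-5/18
S(5/2) = -109/16

Δ: Δ0=-6, Δ1=2/3
row 1: diag=8, rhs=40; c'=3/8, d'=5
back: M1=5
M: M0=0, M1=5, M2=0
seg 0: a=1, c=M0/2=0, d=(M1−M0)/(6·1)=5/6, b=Δ0−h0·(2M0+M1)/6=-41/6
seg 1: a=-5, c=M1/2=5/2, d=(M2−M1)/(6·3)=-5/18, b=Δ1−h1·(2M1+M2)/6=-13/3
t_q=5/2 → seg 1, τ=3/2; S=-5+-13/3·τ+5/2·τ²+-5/18·τ³=-109/16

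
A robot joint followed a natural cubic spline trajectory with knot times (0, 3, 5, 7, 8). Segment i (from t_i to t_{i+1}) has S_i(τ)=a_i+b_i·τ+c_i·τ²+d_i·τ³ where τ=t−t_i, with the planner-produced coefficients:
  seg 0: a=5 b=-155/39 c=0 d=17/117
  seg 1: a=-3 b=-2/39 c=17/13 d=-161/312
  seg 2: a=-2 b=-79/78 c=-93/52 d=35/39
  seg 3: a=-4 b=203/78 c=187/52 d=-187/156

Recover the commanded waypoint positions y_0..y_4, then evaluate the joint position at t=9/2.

y_0 = S_0(0) = a_0 = 5
y_1 = S_1(0) = a_1 = -3
y_2 = S_2(0) = a_2 = -2
y_3 = S_3(0) = a_3 = -4
y_4 = S_3(1) = 1
t_q=9/2 is in segment 1 (τ=3/2); S_1(τ)=-1561/832

y_0=5 y_1=-3 y_2=-2 y_3=-4 y_4=1
S(9/2) = -1561/832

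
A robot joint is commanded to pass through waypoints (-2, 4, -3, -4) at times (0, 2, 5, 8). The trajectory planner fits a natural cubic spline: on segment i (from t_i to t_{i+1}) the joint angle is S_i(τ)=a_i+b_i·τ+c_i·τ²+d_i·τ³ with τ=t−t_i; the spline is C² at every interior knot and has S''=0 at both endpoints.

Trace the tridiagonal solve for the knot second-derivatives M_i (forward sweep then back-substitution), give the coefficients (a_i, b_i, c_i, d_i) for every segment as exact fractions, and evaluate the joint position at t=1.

Δ: Δ0=3, Δ1=-7/3, Δ2=-1/3
row 1: diag=10, rhs=-32; c'=3/10, d'=-16/5
row 2: denom=12−3·3/10=111/10; d'=(12−3·-16/5)/(111/10)=72/37
back: M2=72/37
back: M1=-16/5−3/10·72/37=-140/37
M: M0=0, M1=-140/37, M2=72/37, M3=0
seg 0: a=-2, c=M0/2=0, d=(M1−M0)/(6·2)=-35/111, b=Δ0−h0·(2M0+M1)/6=473/111
seg 1: a=4, c=M1/2=-70/37, d=(M2−M1)/(6·3)=106/333, b=Δ1−h1·(2M1+M2)/6=53/111
seg 2: a=-3, c=M2/2=36/37, d=(M3−M2)/(6·3)=-4/37, b=Δ2−h2·(2M2+M3)/6=-253/111
t_q=1 → seg 0, τ=1; S=-2+473/111·τ+0·τ²+-35/111·τ³=72/37

  seg 0: a=-2 b=473/111 c=0 d=-35/111
  seg 1: a=4 b=53/111 c=-70/37 d=106/333
  seg 2: a=-3 b=-253/111 c=36/37 d=-4/37
S(1) = 72/37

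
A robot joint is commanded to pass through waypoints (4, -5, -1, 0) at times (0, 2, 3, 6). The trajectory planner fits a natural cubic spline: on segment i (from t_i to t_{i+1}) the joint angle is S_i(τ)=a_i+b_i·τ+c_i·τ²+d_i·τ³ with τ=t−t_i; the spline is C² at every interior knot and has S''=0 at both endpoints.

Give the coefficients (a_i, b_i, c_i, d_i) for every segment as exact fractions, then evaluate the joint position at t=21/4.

Δ: Δ0=-9/2, Δ1=4, Δ2=1/3
row 1: diag=6, rhs=51; c'=1/6, d'=17/2
row 2: denom=8−1·1/6=47/6; d'=(-22−1·17/2)/(47/6)=-183/47
back: M2=-183/47
back: M1=17/2−1/6·-183/47=430/47
M: M0=0, M1=430/47, M2=-183/47, M3=0
seg 0: a=4, c=M0/2=0, d=(M1−M0)/(6·2)=215/282, b=Δ0−h0·(2M0+M1)/6=-2129/282
seg 1: a=-5, c=M1/2=215/47, d=(M2−M1)/(6·1)=-613/282, b=Δ1−h1·(2M1+M2)/6=451/282
seg 2: a=-1, c=M2/2=-183/94, d=(M3−M2)/(6·3)=61/282, b=Δ2−h2·(2M2+M3)/6=596/141
t_q=21/4 → seg 2, τ=9/4; S=-1+596/141·τ+-183/94·τ²+61/282·τ³=6731/6016

  seg 0: a=4 b=-2129/282 c=0 d=215/282
  seg 1: a=-5 b=451/282 c=215/47 d=-613/282
  seg 2: a=-1 b=596/141 c=-183/94 d=61/282
S(21/4) = 6731/6016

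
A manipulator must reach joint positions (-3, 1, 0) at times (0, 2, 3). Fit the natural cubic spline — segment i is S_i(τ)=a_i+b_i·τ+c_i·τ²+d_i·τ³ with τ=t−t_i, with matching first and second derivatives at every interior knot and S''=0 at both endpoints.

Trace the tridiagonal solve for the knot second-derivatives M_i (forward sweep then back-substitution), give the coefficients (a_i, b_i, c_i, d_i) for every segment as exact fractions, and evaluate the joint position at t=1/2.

  seg 0: a=-3 b=3 c=0 d=-1/4
  seg 1: a=1 b=0 c=-3/2 d=1/2
S(1/2) = -49/32

Δ: Δ0=2, Δ1=-1
row 1: diag=6, rhs=-18; c'=1/6, d'=-3
back: M1=-3
M: M0=0, M1=-3, M2=0
seg 0: a=-3, c=M0/2=0, d=(M1−M0)/(6·2)=-1/4, b=Δ0−h0·(2M0+M1)/6=3
seg 1: a=1, c=M1/2=-3/2, d=(M2−M1)/(6·1)=1/2, b=Δ1−h1·(2M1+M2)/6=0
t_q=1/2 → seg 0, τ=1/2; S=-3+3·τ+0·τ²+-1/4·τ³=-49/32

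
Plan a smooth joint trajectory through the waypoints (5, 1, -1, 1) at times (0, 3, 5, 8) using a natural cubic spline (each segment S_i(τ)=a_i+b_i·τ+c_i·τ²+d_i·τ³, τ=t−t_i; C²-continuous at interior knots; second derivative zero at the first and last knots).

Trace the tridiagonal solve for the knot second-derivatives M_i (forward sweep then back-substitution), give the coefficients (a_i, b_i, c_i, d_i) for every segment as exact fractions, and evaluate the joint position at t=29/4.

Δ: Δ0=-4/3, Δ1=-1, Δ2=2/3
row 1: diag=10, rhs=2; c'=1/5, d'=1/5
row 2: denom=10−2·1/5=48/5; d'=(10−2·1/5)/(48/5)=1
back: M2=1
back: M1=1/5−1/5·1=0
M: M0=0, M1=0, M2=1, M3=0
seg 0: a=5, c=M0/2=0, d=(M1−M0)/(6·3)=0, b=Δ0−h0·(2M0+M1)/6=-4/3
seg 1: a=1, c=M1/2=0, d=(M2−M1)/(6·2)=1/12, b=Δ1−h1·(2M1+M2)/6=-4/3
seg 2: a=-1, c=M2/2=1/2, d=(M3−M2)/(6·3)=-1/18, b=Δ2−h2·(2M2+M3)/6=-1/3
t_q=29/4 → seg 2, τ=9/4; S=-1+-1/3·τ+1/2·τ²+-1/18·τ³=19/128

  seg 0: a=5 b=-4/3 c=0 d=0
  seg 1: a=1 b=-4/3 c=0 d=1/12
  seg 2: a=-1 b=-1/3 c=1/2 d=-1/18
S(29/4) = 19/128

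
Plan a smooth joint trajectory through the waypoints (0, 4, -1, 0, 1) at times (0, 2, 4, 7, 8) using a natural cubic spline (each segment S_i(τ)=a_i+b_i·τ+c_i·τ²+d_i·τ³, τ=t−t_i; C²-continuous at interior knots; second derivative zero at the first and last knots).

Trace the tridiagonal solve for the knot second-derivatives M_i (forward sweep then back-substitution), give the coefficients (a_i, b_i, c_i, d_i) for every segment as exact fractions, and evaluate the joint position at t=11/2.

  seg 0: a=0 b=5381/1608 c=0 d=-2165/6432
  seg 1: a=4 b=-557/804 c=-2165/1072 d=3589/6432
  seg 2: a=-1 b=-3337/1608 c=89/67 d=-845/4824
  seg 3: a=0 b=937/804 c=-133/536 d=133/1608
S(11/2) = -7355/4288

Δ: Δ0=2, Δ1=-5/2, Δ2=1/3, Δ3=1
row 1: diag=8, rhs=-27; c'=1/4, d'=-27/8
row 2: denom=10−2·1/4=19/2; d'=(17−2·-27/8)/(19/2)=5/2
row 3: denom=8−3·6/19=134/19; d'=(4−3·5/2)/(134/19)=-133/268
back: M3=-133/268
back: M2=5/2−6/19·-133/268=178/67
back: M1=-27/8−1/4·178/67=-2165/536
M: M0=0, M1=-2165/536, M2=178/67, M3=-133/268, M4=0
seg 0: a=0, c=M0/2=0, d=(M1−M0)/(6·2)=-2165/6432, b=Δ0−h0·(2M0+M1)/6=5381/1608
seg 1: a=4, c=M1/2=-2165/1072, d=(M2−M1)/(6·2)=3589/6432, b=Δ1−h1·(2M1+M2)/6=-557/804
seg 2: a=-1, c=M2/2=89/67, d=(M3−M2)/(6·3)=-845/4824, b=Δ2−h2·(2M2+M3)/6=-3337/1608
seg 3: a=0, c=M3/2=-133/536, d=(M4−M3)/(6·1)=133/1608, b=Δ3−h3·(2M3+M4)/6=937/804
t_q=11/2 → seg 2, τ=3/2; S=-1+-3337/1608·τ+89/67·τ²+-845/4824·τ³=-7355/4288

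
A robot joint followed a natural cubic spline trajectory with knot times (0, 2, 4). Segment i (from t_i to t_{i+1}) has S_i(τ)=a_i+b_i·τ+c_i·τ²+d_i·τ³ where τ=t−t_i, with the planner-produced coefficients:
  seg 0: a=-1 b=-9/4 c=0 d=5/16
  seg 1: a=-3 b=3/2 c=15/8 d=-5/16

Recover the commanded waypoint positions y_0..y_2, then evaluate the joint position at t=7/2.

y_0=-1 y_1=-3 y_2=5
S(7/2) = 309/128

y_0 = S_0(0) = a_0 = -1
y_1 = S_1(0) = a_1 = -3
y_2 = S_1(2) = 5
t_q=7/2 is in segment 1 (τ=3/2); S_1(τ)=309/128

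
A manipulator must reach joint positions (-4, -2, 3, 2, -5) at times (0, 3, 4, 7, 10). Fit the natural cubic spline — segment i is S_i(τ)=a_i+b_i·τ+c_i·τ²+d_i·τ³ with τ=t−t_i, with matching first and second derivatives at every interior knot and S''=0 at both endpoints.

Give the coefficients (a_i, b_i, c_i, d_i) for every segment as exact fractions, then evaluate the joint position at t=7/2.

  seg 0: a=-4 b=-283/228 c=0 d=145/684
  seg 1: a=-2 b=511/114 c=145/76 d=-317/228
  seg 2: a=3 b=941/228 c=-43/19 d=59/228
  seg 3: a=2 b=-281/114 c=5/76 d=-5/684
S(7/2) = 331/608

Δ: Δ0=2/3, Δ1=5, Δ2=-1/3, Δ3=-7/3
row 1: diag=8, rhs=26; c'=1/8, d'=13/4
row 2: denom=8−1·1/8=63/8; d'=(-32−1·13/4)/(63/8)=-94/21
row 3: denom=12−3·8/21=76/7; d'=(-12−3·-94/21)/(76/7)=5/38
back: M3=5/38
back: M2=-94/21−8/21·5/38=-86/19
back: M1=13/4−1/8·-86/19=145/38
M: M0=0, M1=145/38, M2=-86/19, M3=5/38, M4=0
seg 0: a=-4, c=M0/2=0, d=(M1−M0)/(6·3)=145/684, b=Δ0−h0·(2M0+M1)/6=-283/228
seg 1: a=-2, c=M1/2=145/76, d=(M2−M1)/(6·1)=-317/228, b=Δ1−h1·(2M1+M2)/6=511/114
seg 2: a=3, c=M2/2=-43/19, d=(M3−M2)/(6·3)=59/228, b=Δ2−h2·(2M2+M3)/6=941/228
seg 3: a=2, c=M3/2=5/76, d=(M4−M3)/(6·3)=-5/684, b=Δ3−h3·(2M3+M4)/6=-281/114
t_q=7/2 → seg 1, τ=1/2; S=-2+511/114·τ+145/76·τ²+-317/228·τ³=331/608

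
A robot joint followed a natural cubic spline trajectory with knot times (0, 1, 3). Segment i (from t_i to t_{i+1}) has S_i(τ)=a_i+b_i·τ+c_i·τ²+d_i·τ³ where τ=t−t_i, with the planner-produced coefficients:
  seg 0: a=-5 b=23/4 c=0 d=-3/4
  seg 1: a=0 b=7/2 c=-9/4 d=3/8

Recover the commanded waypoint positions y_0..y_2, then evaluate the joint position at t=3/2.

y_0 = S_0(0) = a_0 = -5
y_1 = S_1(0) = a_1 = 0
y_2 = S_1(2) = 1
t_q=3/2 is in segment 1 (τ=1/2); S_1(τ)=79/64

y_0=-5 y_1=0 y_2=1
S(3/2) = 79/64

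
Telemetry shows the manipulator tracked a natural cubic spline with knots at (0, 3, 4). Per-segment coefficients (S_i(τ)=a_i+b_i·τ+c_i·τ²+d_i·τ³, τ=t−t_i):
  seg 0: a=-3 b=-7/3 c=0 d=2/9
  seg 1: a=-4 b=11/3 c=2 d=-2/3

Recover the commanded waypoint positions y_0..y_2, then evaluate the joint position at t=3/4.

y_0=-3 y_1=-4 y_2=1
S(3/4) = -149/32

y_0 = S_0(0) = a_0 = -3
y_1 = S_1(0) = a_1 = -4
y_2 = S_1(1) = 1
t_q=3/4 is in segment 0 (τ=3/4); S_0(τ)=-149/32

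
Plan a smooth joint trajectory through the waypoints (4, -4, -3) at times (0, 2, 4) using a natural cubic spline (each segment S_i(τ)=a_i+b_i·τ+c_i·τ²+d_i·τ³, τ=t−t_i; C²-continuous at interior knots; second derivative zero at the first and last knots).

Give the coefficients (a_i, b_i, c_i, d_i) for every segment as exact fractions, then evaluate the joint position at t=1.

Δ: Δ0=-4, Δ1=1/2
row 1: diag=8, rhs=27; c'=1/4, d'=27/8
back: M1=27/8
M: M0=0, M1=27/8, M2=0
seg 0: a=4, c=M0/2=0, d=(M1−M0)/(6·2)=9/32, b=Δ0−h0·(2M0+M1)/6=-41/8
seg 1: a=-4, c=M1/2=27/16, d=(M2−M1)/(6·2)=-9/32, b=Δ1−h1·(2M1+M2)/6=-7/4
t_q=1 → seg 0, τ=1; S=4+-41/8·τ+0·τ²+9/32·τ³=-27/32

  seg 0: a=4 b=-41/8 c=0 d=9/32
  seg 1: a=-4 b=-7/4 c=27/16 d=-9/32
S(1) = -27/32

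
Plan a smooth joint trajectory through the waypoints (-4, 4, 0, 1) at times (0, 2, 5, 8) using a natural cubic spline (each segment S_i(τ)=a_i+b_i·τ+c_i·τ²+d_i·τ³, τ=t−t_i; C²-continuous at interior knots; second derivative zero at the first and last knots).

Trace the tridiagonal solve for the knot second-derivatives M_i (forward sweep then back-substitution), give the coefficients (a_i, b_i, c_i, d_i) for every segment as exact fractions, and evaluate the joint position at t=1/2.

  seg 0: a=-4 b=194/37 c=0 d=-23/74
  seg 1: a=4 b=56/37 c=-69/37 d=305/999
  seg 2: a=0 b=-53/37 c=98/111 d=-98/999
S(1/2) = -839/592

Δ: Δ0=4, Δ1=-4/3, Δ2=1/3
row 1: diag=10, rhs=-32; c'=3/10, d'=-16/5
row 2: denom=12−3·3/10=111/10; d'=(10−3·-16/5)/(111/10)=196/111
back: M2=196/111
back: M1=-16/5−3/10·196/111=-138/37
M: M0=0, M1=-138/37, M2=196/111, M3=0
seg 0: a=-4, c=M0/2=0, d=(M1−M0)/(6·2)=-23/74, b=Δ0−h0·(2M0+M1)/6=194/37
seg 1: a=4, c=M1/2=-69/37, d=(M2−M1)/(6·3)=305/999, b=Δ1−h1·(2M1+M2)/6=56/37
seg 2: a=0, c=M2/2=98/111, d=(M3−M2)/(6·3)=-98/999, b=Δ2−h2·(2M2+M3)/6=-53/37
t_q=1/2 → seg 0, τ=1/2; S=-4+194/37·τ+0·τ²+-23/74·τ³=-839/592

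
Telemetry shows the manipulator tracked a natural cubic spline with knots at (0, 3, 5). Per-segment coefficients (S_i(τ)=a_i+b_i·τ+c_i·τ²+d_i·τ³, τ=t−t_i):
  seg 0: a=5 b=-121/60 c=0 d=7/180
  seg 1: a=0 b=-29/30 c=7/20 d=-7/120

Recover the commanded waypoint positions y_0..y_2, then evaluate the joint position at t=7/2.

y_0=5 y_1=0 y_2=-1
S(7/2) = -129/320

y_0 = S_0(0) = a_0 = 5
y_1 = S_1(0) = a_1 = 0
y_2 = S_1(2) = -1
t_q=7/2 is in segment 1 (τ=1/2); S_1(τ)=-129/320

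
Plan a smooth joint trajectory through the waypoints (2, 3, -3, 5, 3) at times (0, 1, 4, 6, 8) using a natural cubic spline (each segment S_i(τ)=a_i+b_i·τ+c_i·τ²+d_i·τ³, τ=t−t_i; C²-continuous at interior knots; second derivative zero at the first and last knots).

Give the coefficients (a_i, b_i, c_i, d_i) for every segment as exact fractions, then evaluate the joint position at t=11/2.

Δ: Δ0=1, Δ1=-2, Δ2=4, Δ3=-1
row 1: diag=8, rhs=-18; c'=3/8, d'=-9/4
row 2: denom=10−3·3/8=71/8; d'=(36−3·-9/4)/(71/8)=342/71
row 3: denom=8−2·16/71=536/71; d'=(-30−2·342/71)/(536/71)=-21/4
back: M3=-21/4
back: M2=342/71−16/71·-21/4=6
back: M1=-9/4−3/8·6=-9/2
M: M0=0, M1=-9/2, M2=6, M3=-21/4, M4=0
seg 0: a=2, c=M0/2=0, d=(M1−M0)/(6·1)=-3/4, b=Δ0−h0·(2M0+M1)/6=7/4
seg 1: a=3, c=M1/2=-9/4, d=(M2−M1)/(6·3)=7/12, b=Δ1−h1·(2M1+M2)/6=-1/2
seg 2: a=-3, c=M2/2=3, d=(M3−M2)/(6·2)=-15/16, b=Δ2−h2·(2M2+M3)/6=7/4
seg 3: a=5, c=M3/2=-21/8, d=(M4−M3)/(6·2)=7/16, b=Δ3−h3·(2M3+M4)/6=5/2
t_q=11/2 → seg 2, τ=3/2; S=-3+7/4·τ+3·τ²+-15/16·τ³=411/128

  seg 0: a=2 b=7/4 c=0 d=-3/4
  seg 1: a=3 b=-1/2 c=-9/4 d=7/12
  seg 2: a=-3 b=7/4 c=3 d=-15/16
  seg 3: a=5 b=5/2 c=-21/8 d=7/16
S(11/2) = 411/128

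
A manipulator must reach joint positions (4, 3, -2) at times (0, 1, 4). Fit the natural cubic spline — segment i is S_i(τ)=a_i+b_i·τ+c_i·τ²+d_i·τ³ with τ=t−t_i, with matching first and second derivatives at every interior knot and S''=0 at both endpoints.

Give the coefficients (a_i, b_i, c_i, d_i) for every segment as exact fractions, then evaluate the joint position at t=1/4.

  seg 0: a=4 b=-11/12 c=0 d=-1/12
  seg 1: a=3 b=-7/6 c=-1/4 d=1/36
S(1/4) = 965/256

Δ: Δ0=-1, Δ1=-5/3
row 1: diag=8, rhs=-4; c'=3/8, d'=-1/2
back: M1=-1/2
M: M0=0, M1=-1/2, M2=0
seg 0: a=4, c=M0/2=0, d=(M1−M0)/(6·1)=-1/12, b=Δ0−h0·(2M0+M1)/6=-11/12
seg 1: a=3, c=M1/2=-1/4, d=(M2−M1)/(6·3)=1/36, b=Δ1−h1·(2M1+M2)/6=-7/6
t_q=1/4 → seg 0, τ=1/4; S=4+-11/12·τ+0·τ²+-1/12·τ³=965/256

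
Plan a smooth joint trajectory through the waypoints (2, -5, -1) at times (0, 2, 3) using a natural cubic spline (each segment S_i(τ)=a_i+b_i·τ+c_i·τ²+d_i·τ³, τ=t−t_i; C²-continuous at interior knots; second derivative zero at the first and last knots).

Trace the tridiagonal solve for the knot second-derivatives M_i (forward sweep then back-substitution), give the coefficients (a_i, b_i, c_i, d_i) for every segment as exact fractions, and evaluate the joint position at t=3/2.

  seg 0: a=2 b=-6 c=0 d=5/8
  seg 1: a=-5 b=3/2 c=15/4 d=-5/4
S(3/2) = -313/64

Δ: Δ0=-7/2, Δ1=4
row 1: diag=6, rhs=45; c'=1/6, d'=15/2
back: M1=15/2
M: M0=0, M1=15/2, M2=0
seg 0: a=2, c=M0/2=0, d=(M1−M0)/(6·2)=5/8, b=Δ0−h0·(2M0+M1)/6=-6
seg 1: a=-5, c=M1/2=15/4, d=(M2−M1)/(6·1)=-5/4, b=Δ1−h1·(2M1+M2)/6=3/2
t_q=3/2 → seg 0, τ=3/2; S=2+-6·τ+0·τ²+5/8·τ³=-313/64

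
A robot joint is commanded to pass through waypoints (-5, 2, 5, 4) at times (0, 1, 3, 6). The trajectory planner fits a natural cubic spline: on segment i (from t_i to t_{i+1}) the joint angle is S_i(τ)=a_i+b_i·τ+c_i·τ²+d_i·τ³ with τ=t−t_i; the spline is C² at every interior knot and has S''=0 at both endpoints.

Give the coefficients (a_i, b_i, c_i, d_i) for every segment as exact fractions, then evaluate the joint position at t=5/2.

Δ: Δ0=7, Δ1=3/2, Δ2=-1/3
row 1: diag=6, rhs=-33; c'=1/3, d'=-11/2
row 2: denom=10−2·1/3=28/3; d'=(-11−2·-11/2)/(28/3)=0
back: M2=0
back: M1=-11/2−1/3·0=-11/2
M: M0=0, M1=-11/2, M2=0, M3=0
seg 0: a=-5, c=M0/2=0, d=(M1−M0)/(6·1)=-11/12, b=Δ0−h0·(2M0+M1)/6=95/12
seg 1: a=2, c=M1/2=-11/4, d=(M2−M1)/(6·2)=11/24, b=Δ1−h1·(2M1+M2)/6=31/6
seg 2: a=5, c=M2/2=0, d=(M3−M2)/(6·3)=0, b=Δ2−h2·(2M2+M3)/6=-1/3
t_q=5/2 → seg 1, τ=3/2; S=2+31/6·τ+-11/4·τ²+11/24·τ³=327/64

  seg 0: a=-5 b=95/12 c=0 d=-11/12
  seg 1: a=2 b=31/6 c=-11/4 d=11/24
  seg 2: a=5 b=-1/3 c=0 d=0
S(5/2) = 327/64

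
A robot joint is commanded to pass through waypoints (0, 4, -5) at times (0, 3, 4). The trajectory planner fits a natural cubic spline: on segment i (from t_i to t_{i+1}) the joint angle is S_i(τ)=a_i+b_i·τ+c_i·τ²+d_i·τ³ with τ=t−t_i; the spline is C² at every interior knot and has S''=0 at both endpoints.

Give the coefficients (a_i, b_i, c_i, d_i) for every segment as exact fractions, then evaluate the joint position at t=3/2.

  seg 0: a=0 b=125/24 c=0 d=-31/72
  seg 1: a=4 b=-77/12 c=-31/8 d=31/24
S(3/2) = 407/64

Δ: Δ0=4/3, Δ1=-9
row 1: diag=8, rhs=-62; c'=1/8, d'=-31/4
back: M1=-31/4
M: M0=0, M1=-31/4, M2=0
seg 0: a=0, c=M0/2=0, d=(M1−M0)/(6·3)=-31/72, b=Δ0−h0·(2M0+M1)/6=125/24
seg 1: a=4, c=M1/2=-31/8, d=(M2−M1)/(6·1)=31/24, b=Δ1−h1·(2M1+M2)/6=-77/12
t_q=3/2 → seg 0, τ=3/2; S=0+125/24·τ+0·τ²+-31/72·τ³=407/64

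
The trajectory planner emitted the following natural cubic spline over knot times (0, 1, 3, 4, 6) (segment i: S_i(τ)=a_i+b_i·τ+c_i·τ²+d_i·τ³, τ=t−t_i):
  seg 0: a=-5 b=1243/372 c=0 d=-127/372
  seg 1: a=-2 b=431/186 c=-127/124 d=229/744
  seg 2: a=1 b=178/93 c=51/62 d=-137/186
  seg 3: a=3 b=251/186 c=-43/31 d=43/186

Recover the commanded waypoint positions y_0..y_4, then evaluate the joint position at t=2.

y_0=-5 y_1=-2 y_2=1 y_3=3 y_4=2
S(2) = -99/248

y_0 = S_0(0) = a_0 = -5
y_1 = S_1(0) = a_1 = -2
y_2 = S_2(0) = a_2 = 1
y_3 = S_3(0) = a_3 = 3
y_4 = S_3(2) = 2
t_q=2 is in segment 1 (τ=1); S_1(τ)=-99/248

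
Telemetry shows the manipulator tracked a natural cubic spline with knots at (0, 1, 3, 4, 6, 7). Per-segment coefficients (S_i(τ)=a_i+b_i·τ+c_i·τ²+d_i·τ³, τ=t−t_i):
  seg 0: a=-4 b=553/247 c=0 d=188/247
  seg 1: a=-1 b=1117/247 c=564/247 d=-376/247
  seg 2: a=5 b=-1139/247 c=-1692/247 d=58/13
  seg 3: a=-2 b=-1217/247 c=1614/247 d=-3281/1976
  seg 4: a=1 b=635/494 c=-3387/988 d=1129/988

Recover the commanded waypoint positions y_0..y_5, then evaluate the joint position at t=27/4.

y_0=-4 y_1=-1 y_2=5 y_3=-2 y_4=1 y_5=0
S(27/4) = 32743/63232

y_0 = S_0(0) = a_0 = -4
y_1 = S_1(0) = a_1 = -1
y_2 = S_2(0) = a_2 = 5
y_3 = S_3(0) = a_3 = -2
y_4 = S_4(0) = a_4 = 1
y_5 = S_4(1) = 0
t_q=27/4 is in segment 4 (τ=3/4); S_4(τ)=32743/63232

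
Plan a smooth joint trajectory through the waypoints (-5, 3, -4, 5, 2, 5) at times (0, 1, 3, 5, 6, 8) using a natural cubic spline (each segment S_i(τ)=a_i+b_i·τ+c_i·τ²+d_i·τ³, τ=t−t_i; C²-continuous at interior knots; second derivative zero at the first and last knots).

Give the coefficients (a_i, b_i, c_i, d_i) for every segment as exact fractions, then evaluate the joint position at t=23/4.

Δ: Δ0=8, Δ1=-7/2, Δ2=9/2, Δ3=-3, Δ4=3/2
row 1: diag=6, rhs=-69; c'=1/3, d'=-23/2
row 2: denom=8−2·1/3=22/3; d'=(48−2·-23/2)/(22/3)=213/22
row 3: denom=6−2·3/11=60/11; d'=(-45−2·213/22)/(60/11)=-59/5
row 4: denom=6−1·11/60=349/60; d'=(27−1·-59/5)/(349/60)=2328/349
back: M4=2328/349
back: M3=-59/5−11/60·2328/349=-4545/349
back: M2=213/22−3/11·-4545/349=9237/698
back: M1=-23/2−1/3·9237/698=-5553/349
M: M0=0, M1=-5553/349, M2=9237/698, M3=-4545/349, M4=2328/349, M5=0
seg 0: a=-5, c=M0/2=0, d=(M1−M0)/(6·1)=-1851/698, b=Δ0−h0·(2M0+M1)/6=7435/698
seg 1: a=3, c=M1/2=-5553/698, d=(M2−M1)/(6·2)=6781/2792, b=Δ1−h1·(2M1+M2)/6=941/349
seg 2: a=-4, c=M2/2=9237/1396, d=(M3−M2)/(6·2)=-6109/2792, b=Δ2−h2·(2M2+M3)/6=13/698
seg 3: a=5, c=M3/2=-4545/698, d=(M4−M3)/(6·1)=2291/698, b=Δ3−h3·(2M3+M4)/6=80/349
seg 4: a=2, c=M4/2=1164/349, d=(M5−M4)/(6·2)=-194/349, b=Δ4−h4·(2M4+M5)/6=-2057/698
t_q=23/4 → seg 3, τ=3/4; S=5+80/349·τ+-4545/698·τ²+2291/698·τ³=129277/44672

  seg 0: a=-5 b=7435/698 c=0 d=-1851/698
  seg 1: a=3 b=941/349 c=-5553/698 d=6781/2792
  seg 2: a=-4 b=13/698 c=9237/1396 d=-6109/2792
  seg 3: a=5 b=80/349 c=-4545/698 d=2291/698
  seg 4: a=2 b=-2057/698 c=1164/349 d=-194/349
S(23/4) = 129277/44672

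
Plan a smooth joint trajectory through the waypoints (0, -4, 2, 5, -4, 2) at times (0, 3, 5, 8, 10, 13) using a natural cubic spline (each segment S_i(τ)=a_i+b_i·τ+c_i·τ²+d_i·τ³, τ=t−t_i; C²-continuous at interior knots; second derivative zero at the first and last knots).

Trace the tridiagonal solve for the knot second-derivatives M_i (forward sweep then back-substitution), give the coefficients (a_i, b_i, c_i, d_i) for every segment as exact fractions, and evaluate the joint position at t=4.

Δ: Δ0=-4/3, Δ1=3, Δ2=1, Δ3=-9/2, Δ4=2
row 1: diag=10, rhs=26; c'=1/5, d'=13/5
row 2: denom=10−2·1/5=48/5; d'=(-12−2·13/5)/(48/5)=-43/24
row 3: denom=10−3·5/16=145/16; d'=(-33−3·-43/24)/(145/16)=-442/145
row 4: denom=10−2·32/145=1386/145; d'=(39−2·-442/145)/(1386/145)=6539/1386
back: M4=6539/1386
back: M3=-442/145−32/145·6539/1386=-2834/693
back: M2=-43/24−5/16·-2834/693=-356/693
back: M1=13/5−1/5·-356/693=1873/693
M: M0=0, M1=1873/693, M2=-356/693, M3=-2834/693, M4=6539/1386, M5=0
seg 0: a=0, c=M0/2=0, d=(M1−M0)/(6·3)=1873/12474, b=Δ0−h0·(2M0+M1)/6=-3721/1386
seg 1: a=-4, c=M1/2=1873/1386, d=(M2−M1)/(6·2)=-743/2772, b=Δ1−h1·(2M1+M2)/6=949/693
seg 2: a=2, c=M2/2=-178/693, d=(M3−M2)/(6·3)=-59/297, b=Δ2−h2·(2M2+M3)/6=274/77
seg 3: a=5, c=M3/2=-1417/693, d=(M4−M3)/(6·2)=4069/5544, b=Δ3−h3·(2M3+M4)/6=-773/231
seg 4: a=-4, c=M4/2=6539/2772, d=(M5−M4)/(6·3)=-6539/24948, b=Δ4−h4·(2M4+M5)/6=-3767/1386
t_q=4 → seg 1, τ=1; S=-4+949/693·τ+1873/1386·τ²+-743/2772·τ³=-4289/2772

  seg 0: a=0 b=-3721/1386 c=0 d=1873/12474
  seg 1: a=-4 b=949/693 c=1873/1386 d=-743/2772
  seg 2: a=2 b=274/77 c=-178/693 d=-59/297
  seg 3: a=5 b=-773/231 c=-1417/693 d=4069/5544
  seg 4: a=-4 b=-3767/1386 c=6539/2772 d=-6539/24948
S(4) = -4289/2772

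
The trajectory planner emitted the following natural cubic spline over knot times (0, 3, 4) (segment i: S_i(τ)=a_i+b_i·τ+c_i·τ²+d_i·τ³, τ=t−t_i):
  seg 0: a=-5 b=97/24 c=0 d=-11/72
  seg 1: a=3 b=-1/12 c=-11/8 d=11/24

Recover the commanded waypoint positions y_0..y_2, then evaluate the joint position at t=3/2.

y_0=-5 y_1=3 y_2=2
S(3/2) = 35/64

y_0 = S_0(0) = a_0 = -5
y_1 = S_1(0) = a_1 = 3
y_2 = S_1(1) = 2
t_q=3/2 is in segment 0 (τ=3/2); S_0(τ)=35/64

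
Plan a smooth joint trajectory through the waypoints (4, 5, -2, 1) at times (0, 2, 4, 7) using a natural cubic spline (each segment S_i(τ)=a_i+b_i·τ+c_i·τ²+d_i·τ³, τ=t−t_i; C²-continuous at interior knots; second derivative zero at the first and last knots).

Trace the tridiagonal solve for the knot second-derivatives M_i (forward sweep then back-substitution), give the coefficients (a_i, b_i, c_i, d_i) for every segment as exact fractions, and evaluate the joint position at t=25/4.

Δ: Δ0=1/2, Δ1=-7/2, Δ2=1
row 1: diag=8, rhs=-24; c'=1/4, d'=-3
row 2: denom=10−2·1/4=19/2; d'=(27−2·-3)/(19/2)=66/19
back: M2=66/19
back: M1=-3−1/4·66/19=-147/38
M: M0=0, M1=-147/38, M2=66/19, M3=0
seg 0: a=4, c=M0/2=0, d=(M1−M0)/(6·2)=-49/152, b=Δ0−h0·(2M0+M1)/6=34/19
seg 1: a=5, c=M1/2=-147/76, d=(M2−M1)/(6·2)=93/152, b=Δ1−h1·(2M1+M2)/6=-79/38
seg 2: a=-2, c=M2/2=33/19, d=(M3−M2)/(6·3)=-11/57, b=Δ2−h2·(2M2+M3)/6=-47/19
t_q=25/4 → seg 2, τ=9/4; S=-2+-47/19·τ+33/19·τ²+-11/57·τ³=-1181/1216

  seg 0: a=4 b=34/19 c=0 d=-49/152
  seg 1: a=5 b=-79/38 c=-147/76 d=93/152
  seg 2: a=-2 b=-47/19 c=33/19 d=-11/57
S(25/4) = -1181/1216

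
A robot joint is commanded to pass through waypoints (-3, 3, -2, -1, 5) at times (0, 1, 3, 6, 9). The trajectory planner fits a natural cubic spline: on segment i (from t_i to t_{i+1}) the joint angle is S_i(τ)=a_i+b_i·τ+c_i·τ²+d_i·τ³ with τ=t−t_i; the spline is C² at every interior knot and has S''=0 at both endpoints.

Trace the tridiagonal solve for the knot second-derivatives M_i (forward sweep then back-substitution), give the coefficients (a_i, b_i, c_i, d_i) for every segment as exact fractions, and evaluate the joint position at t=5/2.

  seg 0: a=-3 b=9419/1236 c=0 d=-2003/1236
  seg 1: a=3 b=1705/618 c=-2003/412 d=2759/2472
  seg 2: a=-2 b=-1018/309 c=189/103 d=-580/2781
  seg 3: a=-1 b=644/309 c=-13/309 d=13/2781
S(5/2) = -221/6592

Δ: Δ0=6, Δ1=-5/2, Δ2=1/3, Δ3=2
row 1: diag=6, rhs=-51; c'=1/3, d'=-17/2
row 2: denom=10−2·1/3=28/3; d'=(17−2·-17/2)/(28/3)=51/14
row 3: denom=12−3·9/28=309/28; d'=(10−3·51/14)/(309/28)=-26/309
back: M3=-26/309
back: M2=51/14−9/28·-26/309=378/103
back: M1=-17/2−1/3·378/103=-2003/206
M: M0=0, M1=-2003/206, M2=378/103, M3=-26/309, M4=0
seg 0: a=-3, c=M0/2=0, d=(M1−M0)/(6·1)=-2003/1236, b=Δ0−h0·(2M0+M1)/6=9419/1236
seg 1: a=3, c=M1/2=-2003/412, d=(M2−M1)/(6·2)=2759/2472, b=Δ1−h1·(2M1+M2)/6=1705/618
seg 2: a=-2, c=M2/2=189/103, d=(M3−M2)/(6·3)=-580/2781, b=Δ2−h2·(2M2+M3)/6=-1018/309
seg 3: a=-1, c=M3/2=-13/309, d=(M4−M3)/(6·3)=13/2781, b=Δ3−h3·(2M3+M4)/6=644/309
t_q=5/2 → seg 1, τ=3/2; S=3+1705/618·τ+-2003/412·τ²+2759/2472·τ³=-221/6592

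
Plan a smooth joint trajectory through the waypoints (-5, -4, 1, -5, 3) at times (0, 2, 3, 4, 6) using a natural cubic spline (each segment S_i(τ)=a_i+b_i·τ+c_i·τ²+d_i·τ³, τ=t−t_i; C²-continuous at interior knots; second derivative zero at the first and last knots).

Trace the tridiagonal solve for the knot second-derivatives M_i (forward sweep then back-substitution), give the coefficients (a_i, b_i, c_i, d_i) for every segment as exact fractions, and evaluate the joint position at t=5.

  seg 0: a=-5 b=-293/132 c=0 d=359/528
  seg 1: a=-4 b=196/33 c=359/88 d=-1325/264
  seg 2: a=1 b=-23/24 c=-483/44 d=1567/264
  seg 3: a=-5 b=-337/66 c=601/88 d=-601/528
S(5) = -777/176

Δ: Δ0=1/2, Δ1=5, Δ2=-6, Δ3=4
row 1: diag=6, rhs=27; c'=1/6, d'=9/2
row 2: denom=4−1·1/6=23/6; d'=(-66−1·9/2)/(23/6)=-423/23
row 3: denom=6−1·6/23=132/23; d'=(60−1·-423/23)/(132/23)=601/44
back: M3=601/44
back: M2=-423/23−6/23·601/44=-483/22
back: M1=9/2−1/6·-483/22=359/44
M: M0=0, M1=359/44, M2=-483/22, M3=601/44, M4=0
seg 0: a=-5, c=M0/2=0, d=(M1−M0)/(6·2)=359/528, b=Δ0−h0·(2M0+M1)/6=-293/132
seg 1: a=-4, c=M1/2=359/88, d=(M2−M1)/(6·1)=-1325/264, b=Δ1−h1·(2M1+M2)/6=196/33
seg 2: a=1, c=M2/2=-483/44, d=(M3−M2)/(6·1)=1567/264, b=Δ2−h2·(2M2+M3)/6=-23/24
seg 3: a=-5, c=M3/2=601/88, d=(M4−M3)/(6·2)=-601/528, b=Δ3−h3·(2M3+M4)/6=-337/66
t_q=5 → seg 3, τ=1; S=-5+-337/66·τ+601/88·τ²+-601/528·τ³=-777/176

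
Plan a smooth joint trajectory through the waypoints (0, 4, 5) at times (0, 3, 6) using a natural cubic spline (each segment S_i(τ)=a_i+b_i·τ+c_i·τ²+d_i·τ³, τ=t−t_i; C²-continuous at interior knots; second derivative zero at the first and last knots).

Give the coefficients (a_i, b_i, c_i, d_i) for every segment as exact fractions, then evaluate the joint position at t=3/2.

Δ: Δ0=4/3, Δ1=1/3
row 1: diag=12, rhs=-6; c'=1/4, d'=-1/2
back: M1=-1/2
M: M0=0, M1=-1/2, M2=0
seg 0: a=0, c=M0/2=0, d=(M1−M0)/(6·3)=-1/36, b=Δ0−h0·(2M0+M1)/6=19/12
seg 1: a=4, c=M1/2=-1/4, d=(M2−M1)/(6·3)=1/36, b=Δ1−h1·(2M1+M2)/6=5/6
t_q=3/2 → seg 0, τ=3/2; S=0+19/12·τ+0·τ²+-1/36·τ³=73/32

  seg 0: a=0 b=19/12 c=0 d=-1/36
  seg 1: a=4 b=5/6 c=-1/4 d=1/36
S(3/2) = 73/32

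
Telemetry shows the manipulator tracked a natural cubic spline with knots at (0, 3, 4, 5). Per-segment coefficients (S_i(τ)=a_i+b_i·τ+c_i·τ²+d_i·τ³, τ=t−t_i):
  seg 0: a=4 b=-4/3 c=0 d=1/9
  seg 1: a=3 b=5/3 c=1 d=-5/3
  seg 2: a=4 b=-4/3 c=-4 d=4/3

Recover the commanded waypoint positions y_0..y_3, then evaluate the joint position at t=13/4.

y_0 = S_0(0) = a_0 = 4
y_1 = S_1(0) = a_1 = 3
y_2 = S_2(0) = a_2 = 4
y_3 = S_2(1) = 0
t_q=13/4 is in segment 1 (τ=1/4); S_1(τ)=221/64

y_0=4 y_1=3 y_2=4 y_3=0
S(13/4) = 221/64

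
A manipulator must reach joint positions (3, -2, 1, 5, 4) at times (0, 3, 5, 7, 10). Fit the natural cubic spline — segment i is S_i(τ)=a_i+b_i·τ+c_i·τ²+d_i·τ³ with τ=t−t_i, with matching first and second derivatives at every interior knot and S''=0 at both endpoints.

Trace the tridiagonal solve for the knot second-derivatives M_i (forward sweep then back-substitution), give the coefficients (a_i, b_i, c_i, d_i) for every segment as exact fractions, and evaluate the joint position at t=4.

  seg 0: a=3 b=-233/90 c=0 d=83/810
  seg 1: a=-2 b=8/45 c=83/90 d=-47/360
  seg 2: a=1 b=23/10 c=5/36 d=-13/90
  seg 3: a=5 b=101/90 c=-131/180 d=131/1620
S(4) = -371/360

Δ: Δ0=-5/3, Δ1=3/2, Δ2=2, Δ3=-1/3
row 1: diag=10, rhs=19; c'=1/5, d'=19/10
row 2: denom=8−2·1/5=38/5; d'=(3−2·19/10)/(38/5)=-2/19
row 3: denom=10−2·5/19=180/19; d'=(-14−2·-2/19)/(180/19)=-131/90
back: M3=-131/90
back: M2=-2/19−5/19·-131/90=5/18
back: M1=19/10−1/5·5/18=83/45
M: M0=0, M1=83/45, M2=5/18, M3=-131/90, M4=0
seg 0: a=3, c=M0/2=0, d=(M1−M0)/(6·3)=83/810, b=Δ0−h0·(2M0+M1)/6=-233/90
seg 1: a=-2, c=M1/2=83/90, d=(M2−M1)/(6·2)=-47/360, b=Δ1−h1·(2M1+M2)/6=8/45
seg 2: a=1, c=M2/2=5/36, d=(M3−M2)/(6·2)=-13/90, b=Δ2−h2·(2M2+M3)/6=23/10
seg 3: a=5, c=M3/2=-131/180, d=(M4−M3)/(6·3)=131/1620, b=Δ3−h3·(2M3+M4)/6=101/90
t_q=4 → seg 1, τ=1; S=-2+8/45·τ+83/90·τ²+-47/360·τ³=-371/360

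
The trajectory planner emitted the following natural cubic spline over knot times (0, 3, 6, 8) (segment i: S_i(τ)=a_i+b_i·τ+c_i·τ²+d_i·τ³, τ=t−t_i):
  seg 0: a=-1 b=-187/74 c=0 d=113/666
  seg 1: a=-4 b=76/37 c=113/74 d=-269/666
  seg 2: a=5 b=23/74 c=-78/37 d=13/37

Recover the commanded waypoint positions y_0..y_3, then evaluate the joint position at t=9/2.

y_0 = S_0(0) = a_0 = -1
y_1 = S_1(0) = a_1 = -4
y_2 = S_2(0) = a_2 = 5
y_3 = S_2(2) = 0
t_q=9/2 is in segment 1 (τ=3/2); S_1(τ)=683/592

y_0=-1 y_1=-4 y_2=5 y_3=0
S(9/2) = 683/592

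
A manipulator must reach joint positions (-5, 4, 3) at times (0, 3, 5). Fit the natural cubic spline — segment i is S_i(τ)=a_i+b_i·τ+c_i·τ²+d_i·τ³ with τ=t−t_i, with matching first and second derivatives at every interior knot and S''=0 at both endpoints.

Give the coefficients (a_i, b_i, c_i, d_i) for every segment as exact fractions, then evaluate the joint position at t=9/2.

Δ: Δ0=3, Δ1=-1/2
row 1: diag=10, rhs=-21; c'=1/5, d'=-21/10
back: M1=-21/10
M: M0=0, M1=-21/10, M2=0
seg 0: a=-5, c=M0/2=0, d=(M1−M0)/(6·3)=-7/60, b=Δ0−h0·(2M0+M1)/6=81/20
seg 1: a=4, c=M1/2=-21/20, d=(M2−M1)/(6·2)=7/40, b=Δ1−h1·(2M1+M2)/6=9/10
t_q=9/2 → seg 1, τ=3/2; S=4+9/10·τ+-21/20·τ²+7/40·τ³=229/64

  seg 0: a=-5 b=81/20 c=0 d=-7/60
  seg 1: a=4 b=9/10 c=-21/20 d=7/40
S(9/2) = 229/64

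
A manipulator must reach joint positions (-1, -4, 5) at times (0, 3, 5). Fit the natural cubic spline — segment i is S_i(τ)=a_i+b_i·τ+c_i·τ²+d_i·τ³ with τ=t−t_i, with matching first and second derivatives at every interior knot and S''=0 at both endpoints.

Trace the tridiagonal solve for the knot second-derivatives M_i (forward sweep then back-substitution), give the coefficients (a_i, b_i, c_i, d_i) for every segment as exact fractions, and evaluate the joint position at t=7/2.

  seg 0: a=-1 b=-53/20 c=0 d=11/60
  seg 1: a=-4 b=23/10 c=33/20 d=-11/40
S(7/2) = -791/320

Δ: Δ0=-1, Δ1=9/2
row 1: diag=10, rhs=33; c'=1/5, d'=33/10
back: M1=33/10
M: M0=0, M1=33/10, M2=0
seg 0: a=-1, c=M0/2=0, d=(M1−M0)/(6·3)=11/60, b=Δ0−h0·(2M0+M1)/6=-53/20
seg 1: a=-4, c=M1/2=33/20, d=(M2−M1)/(6·2)=-11/40, b=Δ1−h1·(2M1+M2)/6=23/10
t_q=7/2 → seg 1, τ=1/2; S=-4+23/10·τ+33/20·τ²+-11/40·τ³=-791/320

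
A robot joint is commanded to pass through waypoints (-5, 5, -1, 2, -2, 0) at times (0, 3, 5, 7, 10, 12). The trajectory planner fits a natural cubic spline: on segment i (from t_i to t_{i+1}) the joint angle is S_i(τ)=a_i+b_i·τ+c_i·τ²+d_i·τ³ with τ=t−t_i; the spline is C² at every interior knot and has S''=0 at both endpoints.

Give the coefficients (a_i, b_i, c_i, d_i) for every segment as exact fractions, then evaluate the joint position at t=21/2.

  seg 0: a=-5 b=37673/6516 c=0 d=-15953/58644
  seg 1: a=5 b=-5093/3258 c=-15953/6516 d=1409/1629
  seg 2: a=-1 b=-1061/1086 c=17863/6516 d=-9793/13032
  seg 3: a=2 b=1582/1629 c=-2879/1629 d=4883/14661
  seg 4: a=-2 b=-1043/1629 c=668/543 d=-334/1629
S(21/2) = -4427/2172

Δ: Δ0=10/3, Δ1=-3, Δ2=3/2, Δ3=-4/3, Δ4=1
row 1: diag=10, rhs=-38; c'=1/5, d'=-19/5
row 2: denom=8−2·1/5=38/5; d'=(27−2·-19/5)/(38/5)=173/38
row 3: denom=10−2·5/19=180/19; d'=(-17−2·173/38)/(180/19)=-124/45
row 4: denom=10−3·19/60=181/20; d'=(14−3·-124/45)/(181/20)=1336/543
back: M4=1336/543
back: M3=-124/45−19/60·1336/543=-5758/1629
back: M2=173/38−5/19·-5758/1629=17863/3258
back: M1=-19/5−1/5·17863/3258=-15953/3258
M: M0=0, M1=-15953/3258, M2=17863/3258, M3=-5758/1629, M4=1336/543, M5=0
seg 0: a=-5, c=M0/2=0, d=(M1−M0)/(6·3)=-15953/58644, b=Δ0−h0·(2M0+M1)/6=37673/6516
seg 1: a=5, c=M1/2=-15953/6516, d=(M2−M1)/(6·2)=1409/1629, b=Δ1−h1·(2M1+M2)/6=-5093/3258
seg 2: a=-1, c=M2/2=17863/6516, d=(M3−M2)/(6·2)=-9793/13032, b=Δ2−h2·(2M2+M3)/6=-1061/1086
seg 3: a=2, c=M3/2=-2879/1629, d=(M4−M3)/(6·3)=4883/14661, b=Δ3−h3·(2M3+M4)/6=1582/1629
seg 4: a=-2, c=M4/2=668/543, d=(M5−M4)/(6·2)=-334/1629, b=Δ4−h4·(2M4+M5)/6=-1043/1629
t_q=21/2 → seg 4, τ=1/2; S=-2+-1043/1629·τ+668/543·τ²+-334/1629·τ³=-4427/2172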